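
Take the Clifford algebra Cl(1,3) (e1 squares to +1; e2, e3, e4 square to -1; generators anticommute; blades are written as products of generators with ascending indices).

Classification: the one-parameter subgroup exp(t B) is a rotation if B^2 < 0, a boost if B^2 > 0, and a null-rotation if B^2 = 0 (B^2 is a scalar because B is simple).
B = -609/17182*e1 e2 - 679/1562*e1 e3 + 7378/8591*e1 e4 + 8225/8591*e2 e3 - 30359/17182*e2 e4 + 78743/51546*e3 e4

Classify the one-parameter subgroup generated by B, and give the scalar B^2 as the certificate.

B^2 term by term: the squares give (-609/17182)^2*(e1 e2)^2 + (-679/1562)^2*(e1 e3)^2 + (7378/8591)^2*(e1 e4)^2 + (8225/8591)^2*(e2 e3)^2 + (-30359/17182)^2*(e2 e4)^2 + (78743/51546)^2*(e3 e4)^2 = 370881/295221124*(+1) + 461041/2439844*(+1) + 54434884/73805281*(+1) + 67650625/73805281*(-1) + 921668881/295221124*(-1) + 6200460049/2656990116*(-1) = -49/9 (each basis 2-blade squares to minus the product of its generators' squares); cross terms between blades sharing an index anticommute and cancel; the commuting (index-disjoint) pairs give grade-4 terms 2*c*c'*(blade product), which cancel blade by blade — e1 e2 e3 e4: -15984829/147610562 - 20613761/13419142 + 121368100/73805281 = 0 — confirming B is simple. So B^2 = -49/9.
Answer: rotation, certificate B^2 = -49/9. The class reads off the invariant scalar -49/9 directly.


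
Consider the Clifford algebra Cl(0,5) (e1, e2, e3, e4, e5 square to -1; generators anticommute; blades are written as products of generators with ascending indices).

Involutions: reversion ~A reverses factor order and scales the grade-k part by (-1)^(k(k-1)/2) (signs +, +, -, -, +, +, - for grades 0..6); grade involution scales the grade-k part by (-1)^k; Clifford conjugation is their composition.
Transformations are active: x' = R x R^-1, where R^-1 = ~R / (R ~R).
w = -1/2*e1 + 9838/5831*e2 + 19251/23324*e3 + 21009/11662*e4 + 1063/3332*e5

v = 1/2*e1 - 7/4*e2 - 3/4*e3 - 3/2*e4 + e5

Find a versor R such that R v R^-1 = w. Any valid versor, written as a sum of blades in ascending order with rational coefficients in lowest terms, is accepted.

Why this works: both vectors square to -57/8, so q(v) = q(w) and R = v + w = -1465/23324*e2 + 879/11662*e3 + 1758/5831*e4 + 4395/3332*e5 carries v to w — its own direction survives, the complement (v - w)/2 flips.
Answer: -1465/23324*e2 + 879/11662*e3 + 1758/5831*e4 + 4395/3332*e5


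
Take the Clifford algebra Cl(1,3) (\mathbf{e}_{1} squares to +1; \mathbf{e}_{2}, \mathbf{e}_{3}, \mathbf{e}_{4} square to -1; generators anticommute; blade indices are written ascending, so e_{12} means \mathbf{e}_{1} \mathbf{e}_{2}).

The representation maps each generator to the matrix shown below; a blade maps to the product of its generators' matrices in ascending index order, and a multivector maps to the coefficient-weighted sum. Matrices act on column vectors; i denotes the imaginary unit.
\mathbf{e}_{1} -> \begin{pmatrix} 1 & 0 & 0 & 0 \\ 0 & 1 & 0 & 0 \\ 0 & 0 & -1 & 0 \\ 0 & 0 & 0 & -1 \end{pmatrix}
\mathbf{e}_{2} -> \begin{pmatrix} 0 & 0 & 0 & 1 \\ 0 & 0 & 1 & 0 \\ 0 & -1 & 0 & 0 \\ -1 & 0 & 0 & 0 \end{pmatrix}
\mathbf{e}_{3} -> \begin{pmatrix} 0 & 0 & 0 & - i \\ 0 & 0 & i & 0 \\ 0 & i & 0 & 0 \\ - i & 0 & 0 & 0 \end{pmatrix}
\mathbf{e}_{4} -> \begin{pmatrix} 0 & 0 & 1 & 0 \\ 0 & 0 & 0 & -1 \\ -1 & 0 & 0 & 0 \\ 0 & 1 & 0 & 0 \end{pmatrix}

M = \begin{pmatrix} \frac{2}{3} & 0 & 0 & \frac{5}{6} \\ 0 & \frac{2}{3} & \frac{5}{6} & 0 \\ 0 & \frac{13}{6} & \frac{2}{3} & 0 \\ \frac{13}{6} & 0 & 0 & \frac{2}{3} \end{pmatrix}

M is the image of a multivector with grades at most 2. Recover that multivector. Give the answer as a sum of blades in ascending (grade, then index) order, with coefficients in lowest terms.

Method: the blade images are trace-orthogonal — tr(rho(e_A) rho(e_B)^-1) = 4 if A = B and 0 otherwise — and rho(e_A)^-1 = (e_A)^2 * rho(e_A) with (e_A)^2 = +1 or -1, so the coefficient of e_A in the preimage is (e_A)^2 * tr(M rho(e_A))/4.
Nonzero projections over blades of grade <= 2: 1: (1)^2 = +1, tr(M 1) = \frac{8}{3}, coefficient \frac{2}{3}; e_{2}: (e_{2})^2 = -1, tr(M rho(e_{2})) = \frac{8}{3}, coefficient -\frac{2}{3}; e_{12}: (e_{12})^2 = +1, tr(M rho(e_{12})) = 6, coefficient \frac{3}{2}. Every other blade of grade <= 2 projects to 0.
Answer: \frac{2}{3} - \frac{2}{3} e_{2} + \frac{3}{2} e_{12}


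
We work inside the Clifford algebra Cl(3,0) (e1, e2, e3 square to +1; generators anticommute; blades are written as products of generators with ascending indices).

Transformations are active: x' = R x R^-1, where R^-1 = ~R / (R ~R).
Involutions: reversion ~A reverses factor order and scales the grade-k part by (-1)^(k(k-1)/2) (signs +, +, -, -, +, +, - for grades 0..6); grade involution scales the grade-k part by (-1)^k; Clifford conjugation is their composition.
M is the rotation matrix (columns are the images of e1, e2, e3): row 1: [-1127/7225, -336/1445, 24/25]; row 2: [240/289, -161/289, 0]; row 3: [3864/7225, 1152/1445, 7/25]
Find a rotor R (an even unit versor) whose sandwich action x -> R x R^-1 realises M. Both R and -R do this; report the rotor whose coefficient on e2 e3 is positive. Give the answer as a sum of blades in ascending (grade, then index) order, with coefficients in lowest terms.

Method: write R = a + b12*e1 e2 + b13*e1 e3 + b23*e2 e3 with a^2 + b12^2 + b13^2 + b23^2 = 1 (so R^-1 = ~R). Expanding the columns R e_j ~R gives tr M = 4a^2 - 1 and, from the antisymmetric part, M21 - M12 = -4a*b12, M13 - M31 = 4a*b13, M32 - M23 = -4a*b23.
Here tr M = -3129/7225, so a^2 = (1 + tr M)/4 = 1024/7225 and a = ±32/85. Taking a = 32/85: M21 - M12 = 1536/1445, M13 - M31 = 3072/7225, M32 - M23 = 1152/1445, giving b12 = -12/17, b13 = 24/85, b23 = -9/17, i.e. R = 32/85 - 12/17*e1 e2 + 24/85*e1 e3 - 9/17*e2 e3.
Its e2 e3 coefficient is negative, so report the other preimage -R.
Answer: -32/85 + 12/17*e1 e2 - 24/85*e1 e3 + 9/17*e2 e3. Sheet selection: the two-to-one cover makes ±R indistinguishable at the matrix level (trace -3129/7225), so uniqueness comes from the required sign on e2 e3.


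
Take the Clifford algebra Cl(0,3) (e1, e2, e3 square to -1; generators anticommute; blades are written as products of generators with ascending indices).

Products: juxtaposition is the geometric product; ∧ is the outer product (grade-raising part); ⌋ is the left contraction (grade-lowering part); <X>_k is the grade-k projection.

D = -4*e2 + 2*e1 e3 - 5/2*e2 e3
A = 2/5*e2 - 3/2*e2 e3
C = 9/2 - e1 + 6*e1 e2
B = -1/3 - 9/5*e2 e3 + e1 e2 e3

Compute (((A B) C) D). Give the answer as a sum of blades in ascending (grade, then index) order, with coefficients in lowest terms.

step 1: -27/10 + 3/2*e1 - 2/15*e2 + 18/25*e3 + 2/5*e1 e3 + 1/2*e2 e3
step 2: -213/20 + 173/20*e1 - 48/5*e2 + 71/25*e3 - 49/3*e1 e2 + 138/25*e1 e3 - 3/20*e2 e3 + 191/50*e1 e2 e3
step 3: -9963/200 - 15031/300*e1 + 2157/50*e2 - 407/10*e3 - 481/10*e1 e2 - 5806/75*e1 e3 + 3191/600*e2 e3 + 3931/200*e1 e2 e3
Answer: -9963/200 - 15031/300*e1 + 2157/50*e2 - 407/10*e3 - 481/10*e1 e2 - 5806/75*e1 e3 + 3191/600*e2 e3 + 3931/200*e1 e2 e3


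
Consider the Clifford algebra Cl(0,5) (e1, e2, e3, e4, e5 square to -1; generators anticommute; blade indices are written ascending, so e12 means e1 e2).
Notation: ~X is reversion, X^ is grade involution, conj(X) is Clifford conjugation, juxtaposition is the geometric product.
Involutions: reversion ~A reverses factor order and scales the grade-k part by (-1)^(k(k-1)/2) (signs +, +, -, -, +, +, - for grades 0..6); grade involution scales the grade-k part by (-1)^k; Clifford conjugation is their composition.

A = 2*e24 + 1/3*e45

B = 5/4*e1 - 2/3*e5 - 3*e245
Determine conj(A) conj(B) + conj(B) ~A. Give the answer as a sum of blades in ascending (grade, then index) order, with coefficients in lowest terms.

first term: -e2 + 2/9*e4 - 6*e5 + 5/2*e124 + 5/12*e145 - 4/3*e245
second term: -e2 - 2/9*e4 - 6*e5 + 5/2*e124 + 5/12*e145 - 4/3*e245
Answer: -2*e2 - 12*e5 + 5*e124 + 5/6*e145 - 8/3*e245


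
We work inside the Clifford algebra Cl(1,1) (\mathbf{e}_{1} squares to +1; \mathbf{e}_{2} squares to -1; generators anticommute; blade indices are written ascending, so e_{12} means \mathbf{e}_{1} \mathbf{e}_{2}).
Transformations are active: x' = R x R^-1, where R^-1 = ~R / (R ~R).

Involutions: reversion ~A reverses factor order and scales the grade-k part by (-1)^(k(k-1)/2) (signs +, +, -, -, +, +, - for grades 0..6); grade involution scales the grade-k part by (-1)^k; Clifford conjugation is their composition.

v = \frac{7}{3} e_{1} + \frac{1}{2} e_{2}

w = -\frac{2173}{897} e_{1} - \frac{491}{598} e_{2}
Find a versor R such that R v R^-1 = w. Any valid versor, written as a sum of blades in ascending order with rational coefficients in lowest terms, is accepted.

Equal squares first: v^2 = w^2 = \frac{187}{36}. Then v + w = -\frac{80}{897} e_{1} - \frac{96}{299} e_{2} is a versor taking v to w, provided it is invertible.
Answer: -\frac{80}{897} e_{1} - \frac{96}{299} e_{2}


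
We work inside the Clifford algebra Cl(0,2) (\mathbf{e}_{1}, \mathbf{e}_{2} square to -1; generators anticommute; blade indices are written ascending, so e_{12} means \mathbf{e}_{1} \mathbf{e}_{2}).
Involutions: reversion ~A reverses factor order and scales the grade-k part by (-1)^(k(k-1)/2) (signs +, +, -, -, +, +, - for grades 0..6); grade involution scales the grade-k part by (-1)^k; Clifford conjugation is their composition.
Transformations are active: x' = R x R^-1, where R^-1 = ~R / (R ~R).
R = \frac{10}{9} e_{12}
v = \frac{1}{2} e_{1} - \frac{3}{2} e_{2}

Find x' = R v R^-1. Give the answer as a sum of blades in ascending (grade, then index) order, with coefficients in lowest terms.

~R = -\frac{10}{9} e_{12}, and R ~R = \frac{100}{81}, so R^-1 = ~R / (\frac{100}{81}).
R v = \frac{5}{3} e_{1} + \frac{5}{9} e_{2}
Answer: -\frac{1}{2} e_{1} + \frac{3}{2} e_{2}


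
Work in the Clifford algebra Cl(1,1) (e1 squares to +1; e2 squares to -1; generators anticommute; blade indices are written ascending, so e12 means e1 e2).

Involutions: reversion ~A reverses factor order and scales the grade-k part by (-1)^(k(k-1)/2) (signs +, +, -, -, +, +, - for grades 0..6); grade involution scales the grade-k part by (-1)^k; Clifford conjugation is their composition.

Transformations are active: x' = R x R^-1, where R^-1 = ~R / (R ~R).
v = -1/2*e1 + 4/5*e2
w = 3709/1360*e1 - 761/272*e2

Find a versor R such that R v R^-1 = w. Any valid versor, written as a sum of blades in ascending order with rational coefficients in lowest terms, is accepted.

Sketch: the shared square -39/100 makes R = v + w = 3029/1360*e1 - 2717/1360*e2 the natural versor; its sandwich fixes that direction, negates (v - w)/2, and sends v to w.
Answer: 3029/1360*e1 - 2717/1360*e2


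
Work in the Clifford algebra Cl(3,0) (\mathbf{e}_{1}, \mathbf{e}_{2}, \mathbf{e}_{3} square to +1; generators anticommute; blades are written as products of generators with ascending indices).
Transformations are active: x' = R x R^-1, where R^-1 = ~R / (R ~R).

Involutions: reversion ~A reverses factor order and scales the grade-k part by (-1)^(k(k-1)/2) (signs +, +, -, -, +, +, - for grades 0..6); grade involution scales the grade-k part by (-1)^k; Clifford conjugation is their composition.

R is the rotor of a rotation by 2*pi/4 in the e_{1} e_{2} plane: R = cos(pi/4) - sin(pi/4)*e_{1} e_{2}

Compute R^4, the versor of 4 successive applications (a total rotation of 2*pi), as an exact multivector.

Half-angle bookkeeping: 4 applications in e_{1} e_{2} add up to rotor phase 4*pi/4 = \pi, so R^4 = cos(\pi) - sin(\pi)*e_{1} e_{2}.
cos(\pi) = -1 and sin(\pi) = 0, so R^4 = -1. The total rotation 2*pi is 1 full turn, so every vector returns to itself, yet the rotor is -1, on the OTHER sheet of the double cover (an odd number of 2*pi turns).
Answer: -1


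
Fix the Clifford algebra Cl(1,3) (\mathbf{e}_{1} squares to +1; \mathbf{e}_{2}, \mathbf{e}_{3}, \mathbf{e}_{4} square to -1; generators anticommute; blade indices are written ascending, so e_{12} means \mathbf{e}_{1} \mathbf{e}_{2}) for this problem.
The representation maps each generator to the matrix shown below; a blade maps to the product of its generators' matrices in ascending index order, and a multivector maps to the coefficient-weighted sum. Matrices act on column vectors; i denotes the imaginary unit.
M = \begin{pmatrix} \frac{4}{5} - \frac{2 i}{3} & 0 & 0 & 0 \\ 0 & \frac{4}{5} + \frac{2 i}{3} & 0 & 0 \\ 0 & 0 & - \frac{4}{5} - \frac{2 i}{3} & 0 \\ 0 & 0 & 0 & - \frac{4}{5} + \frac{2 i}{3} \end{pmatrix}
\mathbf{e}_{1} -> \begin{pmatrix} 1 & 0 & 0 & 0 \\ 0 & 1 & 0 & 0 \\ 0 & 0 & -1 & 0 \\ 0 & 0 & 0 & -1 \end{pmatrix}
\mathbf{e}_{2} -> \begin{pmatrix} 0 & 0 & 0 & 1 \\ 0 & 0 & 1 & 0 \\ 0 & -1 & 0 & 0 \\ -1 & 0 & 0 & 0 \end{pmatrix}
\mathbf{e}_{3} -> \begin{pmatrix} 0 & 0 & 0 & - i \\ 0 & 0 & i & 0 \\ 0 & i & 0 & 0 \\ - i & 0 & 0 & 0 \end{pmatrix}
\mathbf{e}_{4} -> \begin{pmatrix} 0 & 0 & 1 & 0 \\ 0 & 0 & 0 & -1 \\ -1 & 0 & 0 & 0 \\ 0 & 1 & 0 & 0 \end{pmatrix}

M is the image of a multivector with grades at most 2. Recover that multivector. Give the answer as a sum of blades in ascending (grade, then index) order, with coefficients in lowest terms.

Method: the blade images are trace-orthogonal — tr(rho(e_A) rho(e_B)^-1) = 4 if A = B and 0 otherwise — and rho(e_A)^-1 = (e_A)^2 * rho(e_A) with (e_A)^2 = +1 or -1, so the coefficient of e_A in the preimage is (e_A)^2 * tr(M rho(e_A))/4.
Nonzero projections over blades of grade <= 2: e_{1}: (e_{1})^2 = +1, tr(M rho(e_{1})) = \frac{16}{5}, coefficient \frac{4}{5}; e_{23}: (e_{23})^2 = -1, tr(M rho(e_{23})) = - \frac{8}{3}, coefficient \frac{2}{3}. Every other blade of grade <= 2 projects to 0.
Answer: \frac{4}{5} e_{1} + \frac{2}{3} e_{23}


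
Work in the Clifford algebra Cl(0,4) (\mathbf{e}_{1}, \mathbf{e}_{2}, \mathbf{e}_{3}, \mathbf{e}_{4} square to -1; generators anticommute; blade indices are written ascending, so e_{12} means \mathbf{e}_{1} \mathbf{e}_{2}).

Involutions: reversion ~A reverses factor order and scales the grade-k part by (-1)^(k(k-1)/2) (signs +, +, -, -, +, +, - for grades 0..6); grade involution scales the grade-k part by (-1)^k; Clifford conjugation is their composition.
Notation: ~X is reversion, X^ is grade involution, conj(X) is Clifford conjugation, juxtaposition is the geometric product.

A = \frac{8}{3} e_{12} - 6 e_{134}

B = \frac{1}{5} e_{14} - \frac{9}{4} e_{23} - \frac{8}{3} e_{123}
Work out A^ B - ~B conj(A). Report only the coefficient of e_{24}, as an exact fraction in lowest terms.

first term: \frac{374}{45} e_{3} + 6 e_{13} + \frac{248}{15} e_{24} - \frac{27}{2} e_{124}
second term: \frac{374}{45} e_{3} - 6 e_{13} - \frac{248}{15} e_{24} + \frac{27}{2} e_{124}
Answer: \frac{496}{15}


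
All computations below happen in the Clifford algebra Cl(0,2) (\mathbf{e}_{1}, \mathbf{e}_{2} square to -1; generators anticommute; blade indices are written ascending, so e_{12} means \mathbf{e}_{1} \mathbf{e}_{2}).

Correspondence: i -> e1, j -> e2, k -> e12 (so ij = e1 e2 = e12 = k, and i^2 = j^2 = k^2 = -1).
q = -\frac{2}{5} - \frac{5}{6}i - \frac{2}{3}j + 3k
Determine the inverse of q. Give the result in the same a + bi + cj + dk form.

In blades: q = -\frac{2}{5} - \frac{5}{6} e_{1} - \frac{2}{3} e_{2} + 3 e_{12}.
With qbar = -\frac{2}{5} + \frac{5}{6} e_{1} + \frac{2}{3} e_{2} - 3 e_{12} (scalar fixed, mapped units negated), q qbar = \frac{9269}{900} (the sum of squared coefficients), so q^-1 = qbar / (\frac{9269}{900}) = -\frac{360}{9269} + \frac{750}{9269} e_{1} + \frac{600}{9269} e_{2} - \frac{2700}{9269} e_{12}; translating back:
Answer: -\frac{360}{9269} + \frac{750}{9269}i + \frac{600}{9269}j - \frac{2700}{9269}k


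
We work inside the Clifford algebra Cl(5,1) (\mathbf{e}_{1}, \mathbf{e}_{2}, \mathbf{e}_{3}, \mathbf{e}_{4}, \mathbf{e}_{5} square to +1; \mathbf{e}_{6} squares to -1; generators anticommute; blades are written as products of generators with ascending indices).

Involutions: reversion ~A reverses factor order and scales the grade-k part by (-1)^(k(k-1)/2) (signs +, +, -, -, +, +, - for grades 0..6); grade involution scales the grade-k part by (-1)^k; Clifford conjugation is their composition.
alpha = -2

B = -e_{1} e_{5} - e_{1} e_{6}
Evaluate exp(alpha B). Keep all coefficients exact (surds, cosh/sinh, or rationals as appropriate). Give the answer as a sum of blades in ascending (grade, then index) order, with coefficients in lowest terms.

B^2 term by term: the squares give (-1)^2*(e_{1} e_{5})^2 + (-1)^2*(e_{1} e_{6})^2 = 1*(-1) + 1*(+1) = 0 (each basis 2-blade squares to minus the product of its generators' squares); cross terms between blades sharing an index anticommute and cancel. So B^2 = 0.
B^2 = 0, so the series truncates immediately: exp(alpha B) = 1 + alpha B (parabolic case).
Answer: 1 + 2 e_{1} e_{5} + 2 e_{1} e_{6}


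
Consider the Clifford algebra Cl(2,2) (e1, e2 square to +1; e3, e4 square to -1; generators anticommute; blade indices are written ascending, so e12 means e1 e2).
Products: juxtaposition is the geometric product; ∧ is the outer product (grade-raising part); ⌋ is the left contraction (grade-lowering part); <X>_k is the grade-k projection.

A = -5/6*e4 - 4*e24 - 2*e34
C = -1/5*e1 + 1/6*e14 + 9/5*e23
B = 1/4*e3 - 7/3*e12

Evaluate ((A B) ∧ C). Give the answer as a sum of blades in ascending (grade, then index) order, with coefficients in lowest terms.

step 1: -1/2*e4 - 28/3*e14 + 5/24*e34 + 35/18*e124 + e234 + 14/3*e1234
step 2: -1/10*e14 - 1/24*e134 - 9/10*e234 - 83/5*e1234
Answer: -1/10*e14 - 1/24*e134 - 9/10*e234 - 83/5*e1234


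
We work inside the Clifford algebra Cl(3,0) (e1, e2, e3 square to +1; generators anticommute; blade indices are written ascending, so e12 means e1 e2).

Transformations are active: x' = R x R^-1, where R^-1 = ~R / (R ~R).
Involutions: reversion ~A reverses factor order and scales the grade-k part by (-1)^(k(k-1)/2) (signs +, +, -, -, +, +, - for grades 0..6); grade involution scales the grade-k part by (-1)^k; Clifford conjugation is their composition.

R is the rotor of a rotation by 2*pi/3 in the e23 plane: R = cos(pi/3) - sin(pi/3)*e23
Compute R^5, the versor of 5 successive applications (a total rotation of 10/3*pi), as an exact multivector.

The rotor phase is half the rotation angle and phases add under composition, so 5 steps in the e23 plane accumulate phase 5*(pi/3) = 5*pi/3: R^5 = cos(5*pi/3) - sin(5*pi/3)*e23.
cos(5*pi/3) = 1/2 and sin(5*pi/3) = -sqrt(3)/2, so R^5 = 1/2 + sqrt(3)/2*e23. The net rotation is 4/3*pi (after discarding 1 full turn, each of which contributes a factor -1 to the rotor); the rotor keeps the half-angle phase exactly.
Answer: 1/2 + sqrt(3)/2*e23


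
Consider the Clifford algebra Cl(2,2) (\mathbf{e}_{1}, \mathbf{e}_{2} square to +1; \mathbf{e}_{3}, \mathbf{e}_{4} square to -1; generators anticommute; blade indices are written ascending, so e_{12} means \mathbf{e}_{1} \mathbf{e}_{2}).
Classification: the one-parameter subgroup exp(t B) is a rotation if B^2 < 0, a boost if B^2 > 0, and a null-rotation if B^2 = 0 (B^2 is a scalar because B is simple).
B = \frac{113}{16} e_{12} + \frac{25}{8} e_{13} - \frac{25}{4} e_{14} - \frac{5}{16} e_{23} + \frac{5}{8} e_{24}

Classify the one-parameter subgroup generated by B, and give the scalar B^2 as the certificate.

B^2 term by term: the squares give (\frac{113}{16})^2*(e_{12})^2 + (\frac{25}{8})^2*(e_{13})^2 + (-\frac{25}{4})^2*(e_{14})^2 + (-\frac{5}{16})^2*(e_{23})^2 + (\frac{5}{8})^2*(e_{24})^2 = \frac{12769}{256}*(-1) + \frac{625}{64}*(+1) + \frac{625}{16}*(+1) + \frac{25}{256}*(+1) + \frac{25}{64}*(+1) = -\frac{9}{16} (each basis 2-blade squares to minus the product of its generators' squares); cross terms between blades sharing an index anticommute and cancel; the commuting (index-disjoint) pairs give grade-4 terms 2*c*c'*(blade product), which cancel blade by blade — e_{1234}: -\frac{125}{32} + \frac{125}{32} = 0 — confirming B is simple. So B^2 = -\frac{9}{16}.
Answer: rotation, certificate B^2 = -\frac{9}{16}. Key observation: B^2 = -\frac{9}{16} is a conjugation invariant, so its sign decides the class regardless of the surface form of B.


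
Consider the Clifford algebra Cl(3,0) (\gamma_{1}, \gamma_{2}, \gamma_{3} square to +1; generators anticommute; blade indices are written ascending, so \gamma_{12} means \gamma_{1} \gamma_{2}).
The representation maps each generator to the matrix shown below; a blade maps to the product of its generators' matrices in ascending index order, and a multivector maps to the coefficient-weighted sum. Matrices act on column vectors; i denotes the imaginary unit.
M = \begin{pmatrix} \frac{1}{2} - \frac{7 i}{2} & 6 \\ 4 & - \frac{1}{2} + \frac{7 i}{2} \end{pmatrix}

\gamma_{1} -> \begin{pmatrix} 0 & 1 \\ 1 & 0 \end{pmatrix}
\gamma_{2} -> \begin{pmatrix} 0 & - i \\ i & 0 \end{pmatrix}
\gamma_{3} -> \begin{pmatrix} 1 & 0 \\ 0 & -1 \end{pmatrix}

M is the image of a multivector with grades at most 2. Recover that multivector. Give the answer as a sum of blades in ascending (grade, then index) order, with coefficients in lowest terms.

Method: 1, rho(\gamma_{1}), rho(\gamma_{2}), rho(\gamma_{3}) form a trace-orthogonal basis of the 2x2 complex matrices (tr(X Y) = 2 if X = Y, else 0), so M = m0*1 + m1*rho(\gamma_{1}) + m2*rho(\gamma_{2}) + m3*rho(\gamma_{3}) with m0 = tr(M)/2 = 0, m1 = tr(M rho(\gamma_{1}))/2 = 5, m2 = tr(M rho(\gamma_{2}))/2 = i, m3 = tr(M rho(\gamma_{3}))/2 = \frac{1}{2} - \frac{7 i}{2}.
Multiplying table entries, the bivector images are rho(\gamma_{12}) = i*rho(\gamma_{3}), rho(\gamma_{13}) = -i*rho(\gamma_{2}), rho(\gamma_{23}) = i*rho(\gamma_{1}); with real blade coefficients the real parts of m0..m3 are the coefficients of 1, \gamma_{1}, \gamma_{2}, \gamma_{3} and the imaginary parts give the bivectors (\gamma_{23}: Im m1, \gamma_{13}: -Im m2, \gamma_{12}: Im m3).
Answer: 5 \gamma_{1} + \frac{1}{2} \gamma_{3} - \frac{7}{2} \gamma_{12} - \gamma_{13}


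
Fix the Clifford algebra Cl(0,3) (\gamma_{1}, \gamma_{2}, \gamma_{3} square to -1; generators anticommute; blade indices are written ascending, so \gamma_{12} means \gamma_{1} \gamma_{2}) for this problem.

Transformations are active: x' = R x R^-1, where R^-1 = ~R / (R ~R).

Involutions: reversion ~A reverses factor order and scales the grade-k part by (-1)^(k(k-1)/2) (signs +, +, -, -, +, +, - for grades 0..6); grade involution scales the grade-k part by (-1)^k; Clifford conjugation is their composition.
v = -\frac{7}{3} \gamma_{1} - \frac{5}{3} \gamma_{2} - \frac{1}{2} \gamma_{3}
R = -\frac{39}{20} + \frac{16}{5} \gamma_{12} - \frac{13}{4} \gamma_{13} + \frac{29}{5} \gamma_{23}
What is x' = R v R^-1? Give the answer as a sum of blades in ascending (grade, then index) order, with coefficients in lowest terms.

~R = -\frac{39}{20} - \frac{16}{5} \gamma_{12} + \frac{13}{4} \gamma_{13} - \frac{29}{5} \gamma_{23}, and R ~R = \frac{11649}{200}, so R^-1 = ~R / (\frac{11649}{200}).
R v = \frac{991}{120} \gamma_{1} - \frac{79}{60} \gamma_{2} - \frac{133}{120} \gamma_{3} - \frac{411}{20} \gamma_{123}
Answer: -\frac{53873}{23298} \gamma_{1} - \frac{2091}{3883} \gamma_{2} - \frac{19615}{11649} \gamma_{3}


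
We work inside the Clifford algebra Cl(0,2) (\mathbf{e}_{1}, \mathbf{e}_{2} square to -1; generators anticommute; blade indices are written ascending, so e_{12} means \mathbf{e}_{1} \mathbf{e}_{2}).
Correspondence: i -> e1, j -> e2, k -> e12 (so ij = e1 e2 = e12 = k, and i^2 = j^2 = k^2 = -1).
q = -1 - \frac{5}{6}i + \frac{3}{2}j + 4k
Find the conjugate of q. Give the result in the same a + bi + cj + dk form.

In blades: q = -1 - \frac{5}{6} e_{1} + \frac{3}{2} e_{2} + 4 e_{12}.
Conjugation here is Clifford conjugation: the scalar is fixed and the grade-1 and grade-2 blades all flip sign, giving -1 + \frac{5}{6} e_{1} - \frac{3}{2} e_{2} - 4 e_{12}; translating back:
Answer: -1 + \frac{5}{6}i - \frac{3}{2}j - 4k


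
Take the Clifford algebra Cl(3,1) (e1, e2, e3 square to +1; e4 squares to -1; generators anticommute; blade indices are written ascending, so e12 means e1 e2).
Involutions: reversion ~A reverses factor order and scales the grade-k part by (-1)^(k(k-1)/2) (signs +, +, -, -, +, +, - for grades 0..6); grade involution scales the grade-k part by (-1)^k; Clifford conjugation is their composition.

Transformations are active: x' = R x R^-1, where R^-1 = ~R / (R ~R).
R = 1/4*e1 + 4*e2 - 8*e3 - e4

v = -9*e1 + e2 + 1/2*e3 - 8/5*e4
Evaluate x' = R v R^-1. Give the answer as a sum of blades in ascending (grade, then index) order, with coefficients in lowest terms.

~R = 1/4*e1 + 4*e2 - 8*e3 - e4, and R ~R = 1265/16, so R^-1 = ~R / (1265/16).
R v = -77/20 + 145/4*e12 - 575/8*e13 - 47/5*e14 + 10*e23 - 27/5*e24 + 133/10*e34
Answer: 5161/575*e1 - 799/575*e2 + 321/1150*e3 + 976/575*e4


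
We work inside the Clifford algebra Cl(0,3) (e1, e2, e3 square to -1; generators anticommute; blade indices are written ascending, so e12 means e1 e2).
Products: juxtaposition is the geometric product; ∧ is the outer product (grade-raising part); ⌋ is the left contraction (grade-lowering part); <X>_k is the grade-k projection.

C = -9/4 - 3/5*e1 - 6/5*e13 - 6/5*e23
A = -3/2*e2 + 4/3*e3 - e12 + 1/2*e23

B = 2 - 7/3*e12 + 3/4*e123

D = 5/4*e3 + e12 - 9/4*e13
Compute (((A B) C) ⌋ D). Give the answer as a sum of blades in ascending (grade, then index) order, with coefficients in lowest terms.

step 1: -7/3 + 25/8*e1 - 3*e2 + 41/12*e3 - 3*e12 - 55/24*e13 + e23 - 28/9*e123
step 2: 223/40 - 6463/480*e1 + 491/60*e2 - 493/80*e3 + 89/10*e12 + 205/32*e13 + 137/60*e23 - 19/20*e123
step 3: 8459/640 + 21167/960*e1 + 6463/480*e2 - 14929/640*e3 + 223/40*e12 - 2007/160*e13
Answer: 8459/640 + 21167/960*e1 + 6463/480*e2 - 14929/640*e3 + 223/40*e12 - 2007/160*e13


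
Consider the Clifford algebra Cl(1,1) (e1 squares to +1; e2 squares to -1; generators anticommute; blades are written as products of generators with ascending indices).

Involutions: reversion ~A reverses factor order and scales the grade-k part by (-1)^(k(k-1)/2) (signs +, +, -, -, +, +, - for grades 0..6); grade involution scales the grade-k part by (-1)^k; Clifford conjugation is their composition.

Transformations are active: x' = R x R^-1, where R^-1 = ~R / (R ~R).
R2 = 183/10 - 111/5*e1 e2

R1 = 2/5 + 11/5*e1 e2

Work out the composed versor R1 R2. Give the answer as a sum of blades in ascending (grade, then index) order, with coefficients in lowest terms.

Distribute over the terms of R1 (each basis-blade product reordered to ascending indices, repeated generators contracted through their squares):
(2/5) R2 = 183/25 - 222/25*e1 e2
(11/5*e1 e2) R2 = -1221/25 + 2013/50*e1 e2
Summing the partial products and collecting blades:
Answer: -1038/25 + 1569/50*e1 e2


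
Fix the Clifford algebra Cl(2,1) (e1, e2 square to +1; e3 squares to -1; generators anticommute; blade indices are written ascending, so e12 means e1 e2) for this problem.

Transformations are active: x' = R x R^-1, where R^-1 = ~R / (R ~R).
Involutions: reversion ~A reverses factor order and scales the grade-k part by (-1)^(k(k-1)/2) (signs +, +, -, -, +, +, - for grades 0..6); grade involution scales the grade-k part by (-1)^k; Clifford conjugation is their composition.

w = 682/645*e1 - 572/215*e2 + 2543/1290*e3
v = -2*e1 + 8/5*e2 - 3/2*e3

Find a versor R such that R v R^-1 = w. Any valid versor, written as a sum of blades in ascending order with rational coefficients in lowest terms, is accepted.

Key observation: q(v) = q(w) = 431/100 (sandwiches preserve the norm), so R = v + w = -608/645*e1 - 228/215*e2 + 304/645*e3 works whenever it is invertible — the component of v along it is kept and (v - w)/2 reverses, sending v to w.
Answer: -608/645*e1 - 228/215*e2 + 304/645*e3


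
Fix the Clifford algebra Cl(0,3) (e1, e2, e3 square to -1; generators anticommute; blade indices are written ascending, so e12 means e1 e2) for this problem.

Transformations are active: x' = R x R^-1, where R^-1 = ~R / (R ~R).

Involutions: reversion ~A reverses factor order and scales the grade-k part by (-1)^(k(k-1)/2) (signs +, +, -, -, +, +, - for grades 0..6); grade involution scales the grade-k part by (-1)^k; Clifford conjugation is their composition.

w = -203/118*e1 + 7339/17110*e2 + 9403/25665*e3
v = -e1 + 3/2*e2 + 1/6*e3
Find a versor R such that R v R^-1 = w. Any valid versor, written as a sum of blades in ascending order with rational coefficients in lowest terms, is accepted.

R = v + w = -321/118*e1 + 16502/8555*e2 + 27361/51330*e3 works: the equal norms (-59/18) guarantee its sandwich swaps v into w.
Answer: -321/118*e1 + 16502/8555*e2 + 27361/51330*e3


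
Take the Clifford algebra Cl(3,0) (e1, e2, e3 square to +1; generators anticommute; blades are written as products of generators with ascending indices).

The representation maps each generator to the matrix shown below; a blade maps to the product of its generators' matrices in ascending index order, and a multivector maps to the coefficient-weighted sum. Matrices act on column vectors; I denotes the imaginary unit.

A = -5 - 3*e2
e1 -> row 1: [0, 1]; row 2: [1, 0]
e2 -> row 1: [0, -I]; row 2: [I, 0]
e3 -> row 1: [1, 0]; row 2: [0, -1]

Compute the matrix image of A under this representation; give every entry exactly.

M = (-5)*1 + (-3)*rho(e2), summed entrywise (1 is the identity matrix):
Answer: row 1: [-5, 3*I]; row 2: [-3*I, -5]


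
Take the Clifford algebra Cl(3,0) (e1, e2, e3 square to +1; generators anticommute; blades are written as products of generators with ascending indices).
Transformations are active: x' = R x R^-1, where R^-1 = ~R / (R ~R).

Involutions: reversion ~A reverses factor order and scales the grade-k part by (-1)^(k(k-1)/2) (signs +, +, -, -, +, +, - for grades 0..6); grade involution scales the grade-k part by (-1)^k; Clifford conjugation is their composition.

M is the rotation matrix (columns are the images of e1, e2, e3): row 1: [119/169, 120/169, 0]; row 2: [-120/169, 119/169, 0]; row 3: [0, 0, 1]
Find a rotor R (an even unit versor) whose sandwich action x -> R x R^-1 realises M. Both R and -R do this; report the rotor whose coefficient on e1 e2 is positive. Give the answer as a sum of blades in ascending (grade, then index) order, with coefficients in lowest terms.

Method: write R = a + b12*e1 e2 + b13*e1 e3 + b23*e2 e3 with a^2 + b12^2 + b13^2 + b23^2 = 1 (so R^-1 = ~R). Expanding the columns R e_j ~R gives tr M = 4a^2 - 1 and, from the antisymmetric part, M21 - M12 = -4a*b12, M13 - M31 = 4a*b13, M32 - M23 = -4a*b23.
Here tr M = 407/169, so a^2 = (1 + tr M)/4 = 144/169 and a = ±12/13. Taking a = 12/13: M21 - M12 = -240/169, M13 - M31 = 0, M32 - M23 = 0, giving b12 = 5/13, b13 = 0, b23 = 0, i.e. R = 12/13 + 5/13*e1 e2.
Its e1 e2 coefficient is already positive.
Answer: 12/13 + 5/13*e1 e2. Why the constraint matters: R and -R act identically through the sandwich — M has trace 407/169 either way — so only the sign condition on e1 e2 picks one of the two preimages.


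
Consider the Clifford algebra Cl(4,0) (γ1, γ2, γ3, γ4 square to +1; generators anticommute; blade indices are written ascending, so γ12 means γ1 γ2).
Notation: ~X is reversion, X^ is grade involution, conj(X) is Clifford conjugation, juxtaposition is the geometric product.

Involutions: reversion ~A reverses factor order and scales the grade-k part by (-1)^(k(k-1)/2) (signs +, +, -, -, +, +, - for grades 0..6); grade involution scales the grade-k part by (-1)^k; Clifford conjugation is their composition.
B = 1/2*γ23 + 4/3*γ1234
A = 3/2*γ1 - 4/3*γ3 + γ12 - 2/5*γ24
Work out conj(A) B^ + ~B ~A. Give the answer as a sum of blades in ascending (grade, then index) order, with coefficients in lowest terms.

first term: -2/3*γ2 + 1/30*γ13 + 23/15*γ34 - 3/4*γ123 + 16/9*γ124 - 2*γ234
second term: 2/3*γ2 + 1/30*γ13 + 23/15*γ34 - 3/4*γ123 + 16/9*γ124 - 2*γ234
Answer: 1/15*γ13 + 46/15*γ34 - 3/2*γ123 + 32/9*γ124 - 4*γ234


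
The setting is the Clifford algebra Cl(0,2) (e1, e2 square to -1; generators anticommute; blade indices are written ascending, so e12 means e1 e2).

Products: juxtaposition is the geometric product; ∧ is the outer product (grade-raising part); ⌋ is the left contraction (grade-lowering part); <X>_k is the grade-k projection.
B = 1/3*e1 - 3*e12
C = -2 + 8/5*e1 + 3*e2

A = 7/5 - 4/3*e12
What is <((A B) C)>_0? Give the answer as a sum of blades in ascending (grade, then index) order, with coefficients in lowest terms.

step 1: -4 + 7/15*e1 - 4/9*e2 - 21/5*e12
step 2: 644/75 + 79/15*e1 - 4012/225*e2 + 473/45*e12
step 3: 644/75
Answer: 644/75


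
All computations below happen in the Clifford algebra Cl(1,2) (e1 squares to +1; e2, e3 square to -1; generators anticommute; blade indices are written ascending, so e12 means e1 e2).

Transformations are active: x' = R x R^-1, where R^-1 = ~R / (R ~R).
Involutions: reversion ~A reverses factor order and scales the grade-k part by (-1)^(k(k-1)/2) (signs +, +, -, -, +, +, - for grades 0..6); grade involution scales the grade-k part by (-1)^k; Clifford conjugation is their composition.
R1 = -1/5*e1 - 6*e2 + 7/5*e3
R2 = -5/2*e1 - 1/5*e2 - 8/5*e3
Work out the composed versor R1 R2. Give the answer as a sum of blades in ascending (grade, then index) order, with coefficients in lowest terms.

Distribute over the terms of R1 (each basis-blade product reordered to ascending indices, repeated generators contracted through their squares):
(-1/5*e1) R2 = 1/2 + 1/25*e12 + 8/25*e13
(-6*e2) R2 = -6/5 - 15*e12 + 48/5*e23
(7/5*e3) R2 = 56/25 + 7/2*e13 + 7/25*e23
Summing the partial products and collecting blades:
Answer: 77/50 - 374/25*e12 + 191/50*e13 + 247/25*e23


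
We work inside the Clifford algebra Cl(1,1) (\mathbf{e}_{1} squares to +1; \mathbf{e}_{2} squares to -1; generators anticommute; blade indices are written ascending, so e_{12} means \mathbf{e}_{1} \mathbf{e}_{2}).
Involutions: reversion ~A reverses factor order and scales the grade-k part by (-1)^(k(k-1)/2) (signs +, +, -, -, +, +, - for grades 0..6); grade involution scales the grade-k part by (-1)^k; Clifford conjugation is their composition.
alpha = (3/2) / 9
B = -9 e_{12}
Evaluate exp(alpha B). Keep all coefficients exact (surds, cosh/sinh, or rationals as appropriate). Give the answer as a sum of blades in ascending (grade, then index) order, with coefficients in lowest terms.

B^2 = (-9)^2*(e_{12})^2 = 81*(+1) = 81 (a basis 2-blade squares to minus the product of its generators' squares).
B^2 = 81 — the positive square puts this in the hyperbolic regime; l = 9, alpha*l = \frac{3}{2}, so exp(alpha B) = cosh(\frac{3}{2}) + (sinh(\frac{3}{2})/9)*B = \cosh{\left(\frac{3}{2} \right)} + (\frac{\sinh{\left(\frac{3}{2} \right)}}{9})*B.
Answer: \cosh{\left(\frac{3}{2} \right)} - \sinh{\left(\frac{3}{2} \right)} e_{12}


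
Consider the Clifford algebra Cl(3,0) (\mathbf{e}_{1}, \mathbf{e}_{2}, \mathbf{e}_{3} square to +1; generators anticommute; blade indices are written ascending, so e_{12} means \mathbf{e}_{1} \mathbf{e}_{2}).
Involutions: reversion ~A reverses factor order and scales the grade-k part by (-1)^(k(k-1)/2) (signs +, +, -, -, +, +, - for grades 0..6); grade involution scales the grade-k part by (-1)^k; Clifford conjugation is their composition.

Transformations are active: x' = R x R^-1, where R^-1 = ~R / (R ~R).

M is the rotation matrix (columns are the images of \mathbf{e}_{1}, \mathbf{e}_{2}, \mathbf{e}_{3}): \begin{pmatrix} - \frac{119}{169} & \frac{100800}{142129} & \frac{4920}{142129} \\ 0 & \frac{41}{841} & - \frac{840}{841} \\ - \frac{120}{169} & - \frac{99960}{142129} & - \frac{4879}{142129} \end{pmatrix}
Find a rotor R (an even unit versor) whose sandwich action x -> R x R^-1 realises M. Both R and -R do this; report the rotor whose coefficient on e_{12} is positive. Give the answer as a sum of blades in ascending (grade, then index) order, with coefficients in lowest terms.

Method: write R = a + b12*e_{12} + b13*e_{13} + b23*e_{23} with a^2 + b12^2 + b13^2 + b23^2 = 1 (so R^-1 = ~R). Expanding the columns R e_j ~R gives tr M = 4a^2 - 1 and, from the antisymmetric part, M21 - M12 = -4a*b12, M13 - M31 = 4a*b13, M32 - M23 = -4a*b23.
Here tr M = -\frac{98029}{142129}, so a^2 = (1 + tr M)/4 = \frac{11025}{142129} and a = ±\frac{105}{377}. Taking a = \frac{105}{377}: M21 - M12 = -\frac{100800}{142129}, M13 - M31 = \frac{105840}{142129}, M32 - M23 = \frac{42000}{142129}, giving b12 = \frac{240}{377}, b13 = \frac{252}{377}, b23 = -\frac{100}{377}, i.e. R = \frac{105}{377} + \frac{240}{377} e_{12} + \frac{252}{377} e_{13} - \frac{100}{377} e_{23}.
Its e_{12} coefficient is already positive.
Answer: \frac{105}{377} + \frac{240}{377} e_{12} + \frac{252}{377} e_{13} - \frac{100}{377} e_{23}. Note: both R and -R realise this M (trace -\frac{98029}{142129}); the covering map identifies them, and the e_{12}-coefficient sign is the tie-breaker.


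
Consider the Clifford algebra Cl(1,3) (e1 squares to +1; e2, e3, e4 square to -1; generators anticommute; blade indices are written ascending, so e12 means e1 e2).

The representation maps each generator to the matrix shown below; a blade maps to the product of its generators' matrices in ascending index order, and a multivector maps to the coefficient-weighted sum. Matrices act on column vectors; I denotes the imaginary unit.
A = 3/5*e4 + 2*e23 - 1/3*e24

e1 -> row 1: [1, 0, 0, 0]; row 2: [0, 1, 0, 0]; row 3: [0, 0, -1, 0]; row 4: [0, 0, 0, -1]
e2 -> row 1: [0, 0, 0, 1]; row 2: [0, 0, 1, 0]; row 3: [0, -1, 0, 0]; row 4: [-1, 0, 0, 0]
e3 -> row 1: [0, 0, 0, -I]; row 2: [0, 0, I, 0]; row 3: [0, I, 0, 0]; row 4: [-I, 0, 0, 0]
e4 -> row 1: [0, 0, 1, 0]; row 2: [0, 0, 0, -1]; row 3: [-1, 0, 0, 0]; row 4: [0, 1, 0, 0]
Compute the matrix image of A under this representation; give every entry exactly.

Bivector images (products of the table entries): rho(e23) = rho(e2)rho(e3) = row 1: [-I, 0, 0, 0]; row 2: [0, I, 0, 0]; row 3: [0, 0, -I, 0]; row 4: [0, 0, 0, I]; rho(e24) = rho(e2)rho(e4) = row 1: [0, 1, 0, 0]; row 2: [-1, 0, 0, 0]; row 3: [0, 0, 0, 1]; row 4: [0, 0, -1, 0].
M = (3/5)*rho(e4) + (2)*rho(e23) + (-1/3)*rho(e24), summed entrywise:
Answer: row 1: [-2*I, -1/3, 3/5, 0]; row 2: [1/3, 2*I, 0, -3/5]; row 3: [-3/5, 0, -2*I, -1/3]; row 4: [0, 3/5, 1/3, 2*I]


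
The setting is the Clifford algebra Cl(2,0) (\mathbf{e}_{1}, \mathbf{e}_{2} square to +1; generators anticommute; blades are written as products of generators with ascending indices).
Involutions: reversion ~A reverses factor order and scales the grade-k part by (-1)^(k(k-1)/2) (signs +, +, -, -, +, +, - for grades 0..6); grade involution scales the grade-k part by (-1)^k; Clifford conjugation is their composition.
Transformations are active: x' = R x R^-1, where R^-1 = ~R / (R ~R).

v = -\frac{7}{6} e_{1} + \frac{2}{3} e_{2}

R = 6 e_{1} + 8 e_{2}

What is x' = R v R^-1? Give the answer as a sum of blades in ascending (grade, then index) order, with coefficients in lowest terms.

~R = 6 e_{1} + 8 e_{2}, and R ~R = 100, so R^-1 = ~R / (100).
R v = -\frac{5}{3} + \frac{40}{3} e_{1} e_{2}
Answer: \frac{29}{30} e_{1} - \frac{14}{15} e_{2}


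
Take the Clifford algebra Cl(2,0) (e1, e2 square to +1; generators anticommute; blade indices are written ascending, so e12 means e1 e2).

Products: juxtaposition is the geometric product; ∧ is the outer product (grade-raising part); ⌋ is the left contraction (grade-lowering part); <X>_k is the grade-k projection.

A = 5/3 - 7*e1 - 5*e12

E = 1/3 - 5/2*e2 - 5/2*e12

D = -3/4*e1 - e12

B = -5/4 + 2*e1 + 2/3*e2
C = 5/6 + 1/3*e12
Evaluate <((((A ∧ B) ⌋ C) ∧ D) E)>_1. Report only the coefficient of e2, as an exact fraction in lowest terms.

step 1: -25/12 + 145/12*e1 + 10/9*e2 + 19/12*e12
step 2: -163/72 - 10/27*e1 + 145/36*e2 - 25/36*e12
step 3: 163/96*e1 + 761/144*e12
step 4: 3805/288 - 607/48*e1 - 815/192*e2 - 4291/1728*e12
step 5: -607/48*e1 - 815/192*e2
Answer: -815/192


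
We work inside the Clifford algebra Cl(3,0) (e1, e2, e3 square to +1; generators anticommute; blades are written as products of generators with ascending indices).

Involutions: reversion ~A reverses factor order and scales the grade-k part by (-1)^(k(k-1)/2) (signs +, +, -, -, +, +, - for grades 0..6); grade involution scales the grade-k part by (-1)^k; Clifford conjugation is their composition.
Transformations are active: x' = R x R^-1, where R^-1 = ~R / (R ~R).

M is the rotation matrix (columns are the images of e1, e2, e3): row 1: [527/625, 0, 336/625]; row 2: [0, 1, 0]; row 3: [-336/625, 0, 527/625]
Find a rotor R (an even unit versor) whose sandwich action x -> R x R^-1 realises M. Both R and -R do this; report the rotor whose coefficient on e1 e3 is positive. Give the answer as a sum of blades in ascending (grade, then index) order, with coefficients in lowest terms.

Method: write R = a + b12*e1 e2 + b13*e1 e3 + b23*e2 e3 with a^2 + b12^2 + b13^2 + b23^2 = 1 (so R^-1 = ~R). Expanding the columns R e_j ~R gives tr M = 4a^2 - 1 and, from the antisymmetric part, M21 - M12 = -4a*b12, M13 - M31 = 4a*b13, M32 - M23 = -4a*b23.
Here tr M = 1679/625, so a^2 = (1 + tr M)/4 = 576/625 and a = ±24/25. Taking a = 24/25: M21 - M12 = 0, M13 - M31 = 672/625, M32 - M23 = 0, giving b12 = 0, b13 = 7/25, b23 = 0, i.e. R = 24/25 + 7/25*e1 e3.
Its e1 e3 coefficient is already positive.
Answer: 24/25 + 7/25*e1 e3. Recall the cover is two-to-one: with M of trace 1679/625, both preimages act alike, and the stated e1 e3 sign chooses the sheet.
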